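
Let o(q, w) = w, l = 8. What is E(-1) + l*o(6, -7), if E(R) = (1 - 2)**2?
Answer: -55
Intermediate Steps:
E(R) = 1 (E(R) = (-1)**2 = 1)
E(-1) + l*o(6, -7) = 1 + 8*(-7) = 1 - 56 = -55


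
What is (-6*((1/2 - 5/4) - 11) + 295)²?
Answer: 534361/4 ≈ 1.3359e+5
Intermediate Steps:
(-6*((1/2 - 5/4) - 11) + 295)² = (-6*((1*(½) - 5*¼) - 11) + 295)² = (-6*((½ - 5/4) - 11) + 295)² = (-6*(-¾ - 11) + 295)² = (-6*(-47/4) + 295)² = (141/2 + 295)² = (731/2)² = 534361/4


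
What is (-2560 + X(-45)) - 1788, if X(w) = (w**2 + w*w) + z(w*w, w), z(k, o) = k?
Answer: 1727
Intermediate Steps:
X(w) = 3*w**2 (X(w) = (w**2 + w*w) + w*w = (w**2 + w**2) + w**2 = 2*w**2 + w**2 = 3*w**2)
(-2560 + X(-45)) - 1788 = (-2560 + 3*(-45)**2) - 1788 = (-2560 + 3*2025) - 1788 = (-2560 + 6075) - 1788 = 3515 - 1788 = 1727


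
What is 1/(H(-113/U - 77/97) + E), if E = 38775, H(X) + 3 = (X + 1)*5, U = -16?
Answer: 1552/60230549 ≈ 2.5768e-5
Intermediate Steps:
H(X) = 2 + 5*X (H(X) = -3 + (X + 1)*5 = -3 + (1 + X)*5 = -3 + (5 + 5*X) = 2 + 5*X)
1/(H(-113/U - 77/97) + E) = 1/((2 + 5*(-113/(-16) - 77/97)) + 38775) = 1/((2 + 5*(-113*(-1/16) - 77*1/97)) + 38775) = 1/((2 + 5*(113/16 - 77/97)) + 38775) = 1/((2 + 5*(9729/1552)) + 38775) = 1/((2 + 48645/1552) + 38775) = 1/(51749/1552 + 38775) = 1/(60230549/1552) = 1552/60230549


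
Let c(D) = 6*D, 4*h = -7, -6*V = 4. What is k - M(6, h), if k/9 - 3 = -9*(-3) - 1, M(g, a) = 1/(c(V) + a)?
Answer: 6007/23 ≈ 261.17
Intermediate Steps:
V = -⅔ (V = -⅙*4 = -⅔ ≈ -0.66667)
h = -7/4 (h = (¼)*(-7) = -7/4 ≈ -1.7500)
M(g, a) = 1/(-4 + a) (M(g, a) = 1/(6*(-⅔) + a) = 1/(-4 + a))
k = 261 (k = 27 + 9*(-9*(-3) - 1) = 27 + 9*(27 - 1) = 27 + 9*26 = 27 + 234 = 261)
k - M(6, h) = 261 - 1/(-4 - 7/4) = 261 - 1/(-23/4) = 261 - 1*(-4/23) = 261 + 4/23 = 6007/23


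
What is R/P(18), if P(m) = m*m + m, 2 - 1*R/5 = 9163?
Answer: -45805/342 ≈ -133.93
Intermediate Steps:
R = -45805 (R = 10 - 5*9163 = 10 - 45815 = -45805)
P(m) = m + m² (P(m) = m² + m = m + m²)
R/P(18) = -45805*1/(18*(1 + 18)) = -45805/(18*19) = -45805/342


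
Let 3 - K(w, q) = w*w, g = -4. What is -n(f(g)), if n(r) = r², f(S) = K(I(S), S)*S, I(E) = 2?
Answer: -16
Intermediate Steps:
K(w, q) = 3 - w² (K(w, q) = 3 - w*w = 3 - w²)
f(S) = -S (f(S) = (3 - 1*2²)*S = (3 - 1*4)*S = (3 - 4)*S = -S)
-n(f(g)) = -(-1*(-4))² = -1*4² = -1*16 = -16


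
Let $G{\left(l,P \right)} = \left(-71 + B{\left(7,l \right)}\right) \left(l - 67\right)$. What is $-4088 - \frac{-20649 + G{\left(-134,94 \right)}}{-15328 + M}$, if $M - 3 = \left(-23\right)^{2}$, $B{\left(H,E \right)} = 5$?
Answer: $- \frac{20164477}{4932} \approx -4088.5$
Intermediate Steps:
$M = 532$ ($M = 3 + \left(-23\right)^{2} = 3 + 529 = 532$)
$G{\left(l,P \right)} = 4422 - 66 l$ ($G{\left(l,P \right)} = \left(-71 + 5\right) \left(l - 67\right) = - 66 \left(-67 + l\right) = 4422 - 66 l$)
$-4088 - \frac{-20649 + G{\left(-134,94 \right)}}{-15328 + M} = -4088 - \frac{-20649 + \left(4422 - -8844\right)}{-15328 + 532} = -4088 - \frac{-20649 + \left(4422 + 8844\right)}{-14796} = -4088 - \left(-20649 + 13266\right) \left(- \frac{1}{14796}\right) = -4088 - \left(-7383\right) \left(- \frac{1}{14796}\right) = -4088 - \frac{2461}{4932} = - \frac{20164477}{4932}$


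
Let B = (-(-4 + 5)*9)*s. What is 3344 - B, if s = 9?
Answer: 3425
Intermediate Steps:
B = -81 (B = (-(-4 + 5)*9)*9 = (-1*1*9)*9 = -1*9*9 = -9*9 = -81)
3344 - B = 3344 - 1*(-81) = 3344 + 81 = 3425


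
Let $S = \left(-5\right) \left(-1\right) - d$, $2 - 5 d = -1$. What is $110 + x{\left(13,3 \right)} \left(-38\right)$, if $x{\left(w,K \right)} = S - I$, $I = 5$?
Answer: $\frac{664}{5} \approx 132.8$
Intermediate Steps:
$d = \frac{3}{5}$ ($d = \frac{2}{5} - - \frac{1}{5} = \frac{2}{5} + \frac{1}{5} = \frac{3}{5} \approx 0.6$)
$S = \frac{22}{5}$ ($S = \left(-5\right) \left(-1\right) - \frac{3}{5} = 5 - \frac{3}{5} = \frac{22}{5} \approx 4.4$)
$x{\left(w,K \right)} = - \frac{3}{5}$ ($x{\left(w,K \right)} = \frac{22}{5} - 5 = - \frac{3}{5}$)
$110 + x{\left(13,3 \right)} \left(-38\right) = 110 - - \frac{114}{5} = 110 + \frac{114}{5} = \frac{664}{5}$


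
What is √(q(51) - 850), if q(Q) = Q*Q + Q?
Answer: √1802 ≈ 42.450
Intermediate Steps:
q(Q) = Q + Q² (q(Q) = Q² + Q = Q + Q²)
√(q(51) - 850) = √(51*(1 + 51) - 850) = √(51*52 - 850) = √(2652 - 850) = √1802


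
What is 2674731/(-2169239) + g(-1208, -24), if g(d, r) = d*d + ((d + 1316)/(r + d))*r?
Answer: 243743058729823/167031403 ≈ 1.4593e+6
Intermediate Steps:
g(d, r) = d² + r*(1316 + d)/(d + r) (g(d, r) = d² + ((1316 + d)/(d + r))*r = d² + r*(1316 + d)/(d + r))
2674731/(-2169239) + g(-1208, -24) = 2674731/(-2169239) + ((-1208)³ + 1316*(-24) - 1208*(-24) - 24*(-1208)²)/(-1208 - 24) = 2674731*(-1/2169239) + (-1762790912 - 31584 + 28992 - 24*1459264)/(-1232) = -2674731/2169239 - (-1762790912 - 31584 + 28992 - 35022336)/1232 = -2674731/2169239 - 1/1232*(-1797815840) = -2674731/2169239 + 112363490/77 = 243743058729823/167031403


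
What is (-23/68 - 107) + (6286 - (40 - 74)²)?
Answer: 341541/68 ≈ 5022.7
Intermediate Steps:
(-23/68 - 107) + (6286 - (40 - 74)²) = (-23*1/68 - 107) + (6286 - 1*(-34)²) = (-23/68 - 107) + (6286 - 1*1156) = -7299/68 + (6286 - 1156) = -7299/68 + 5130 = 341541/68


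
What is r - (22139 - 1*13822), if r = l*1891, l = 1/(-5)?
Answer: -43476/5 ≈ -8695.2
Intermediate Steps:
l = -⅕ ≈ -0.20000
r = -1891/5 (r = -⅕*1891 = -1891/5 ≈ -378.20)
r - (22139 - 1*13822) = -1891/5 - (22139 - 1*13822) = -1891/5 - (22139 - 13822) = -1891/5 - 1*8317 = -1891/5 - 8317 = -43476/5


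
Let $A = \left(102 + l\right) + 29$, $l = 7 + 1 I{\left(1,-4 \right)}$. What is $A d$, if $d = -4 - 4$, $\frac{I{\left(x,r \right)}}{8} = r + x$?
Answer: $-912$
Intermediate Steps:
$I{\left(x,r \right)} = 8 r + 8 x$ ($I{\left(x,r \right)} = 8 \left(r + x\right) = 8 r + 8 x$)
$d = -8$ ($d = -4 - 4 = -8$)
$l = -17$ ($l = 7 + 1 \left(8 \left(-4\right) + 8 \cdot 1\right) = 7 + 1 \left(-32 + 8\right) = 7 + 1 \left(-24\right) = 7 - 24 = -17$)
$A = 114$ ($A = \left(102 - 17\right) + 29 = 85 + 29 = 114$)
$A d = 114 \left(-8\right) = -912$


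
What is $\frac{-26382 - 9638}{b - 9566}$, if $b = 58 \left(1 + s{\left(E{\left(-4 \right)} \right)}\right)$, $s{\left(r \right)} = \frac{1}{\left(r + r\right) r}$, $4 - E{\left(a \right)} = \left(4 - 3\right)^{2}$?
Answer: $\frac{324180}{85543} \approx 3.7897$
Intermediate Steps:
$E{\left(a \right)} = 3$ ($E{\left(a \right)} = 4 - \left(4 - 3\right)^{2} = 4 - 1^{2} = 4 - 1 = 3$)
$s{\left(r \right)} = \frac{1}{2 r^{2}}$ ($s{\left(r \right)} = \frac{1}{2 r r} = \frac{1}{2 r^{2}}$)
$b = \frac{551}{9}$ ($b = 58 \left(1 + \frac{1}{2 \cdot 9}\right) = 58 \left(1 + \frac{1}{2} \cdot \frac{1}{9}\right) = 58 \left(1 + \frac{1}{18}\right) = 58 \cdot \frac{19}{18} = \frac{551}{9} \approx 61.222$)
$\frac{-26382 - 9638}{b - 9566} = \frac{-26382 - 9638}{\frac{551}{9} - 9566} = - \frac{36020}{- \frac{85543}{9}} = \left(-36020\right) \left(- \frac{9}{85543}\right) = \frac{324180}{85543}$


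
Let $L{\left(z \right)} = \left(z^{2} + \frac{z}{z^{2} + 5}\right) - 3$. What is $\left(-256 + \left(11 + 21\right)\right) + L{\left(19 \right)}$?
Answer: $\frac{49063}{366} \approx 134.05$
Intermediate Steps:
$L{\left(z \right)} = -3 + z^{2} + \frac{z}{5 + z^{2}}$ ($L{\left(z \right)} = \left(z^{2} + \frac{z}{5 + z^{2}}\right) - 3 = -3 + z^{2} + \frac{z}{5 + z^{2}}$)
$\left(-256 + \left(11 + 21\right)\right) + L{\left(19 \right)} = \left(-256 + \left(11 + 21\right)\right) + \frac{-15 + 19 + 19^{4} + 2 \cdot 19^{2}}{5 + 19^{2}} = \left(-256 + 32\right) + \frac{-15 + 19 + 130321 + 2 \cdot 361}{5 + 361} = -224 + \frac{-15 + 19 + 130321 + 722}{366} = -224 + \frac{1}{366} \cdot 131047 = -224 + \frac{131047}{366} = \frac{49063}{366}$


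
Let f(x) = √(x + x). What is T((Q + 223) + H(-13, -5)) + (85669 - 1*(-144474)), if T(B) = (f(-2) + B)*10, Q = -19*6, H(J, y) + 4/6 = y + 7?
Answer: 693739/3 + 20*I ≈ 2.3125e+5 + 20.0*I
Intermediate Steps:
H(J, y) = 19/3 + y (H(J, y) = -⅔ + (y + 7) = -⅔ + (7 + y) = 19/3 + y)
Q = -114
f(x) = √2*√x (f(x) = √(2*x) = √2*√x)
T(B) = 10*B + 20*I (T(B) = (√2*√(-2) + B)*10 = (√2*(I*√2) + B)*10 = (2*I + B)*10 = (B + 2*I)*10 = 10*B + 20*I)
T((Q + 223) + H(-13, -5)) + (85669 - 1*(-144474)) = (10*((-114 + 223) + (19/3 - 5)) + 20*I) + (85669 - 1*(-144474)) = (10*(109 + 4/3) + 20*I) + (85669 + 144474) = (10*(331/3) + 20*I) + 230143 = (3310/3 + 20*I) + 230143 = 693739/3 + 20*I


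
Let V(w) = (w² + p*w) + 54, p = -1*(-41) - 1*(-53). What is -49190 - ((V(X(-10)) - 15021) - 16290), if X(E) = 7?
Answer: -18640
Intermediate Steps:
p = 94 (p = 41 + 53 = 94)
V(w) = 54 + w² + 94*w (V(w) = (w² + 94*w) + 54 = 54 + w² + 94*w)
-49190 - ((V(X(-10)) - 15021) - 16290) = -49190 - (((54 + 7² + 94*7) - 15021) - 16290) = -49190 - (((54 + 49 + 658) - 15021) - 16290) = -49190 - ((761 - 15021) - 16290) = -49190 - (-14260 - 16290) = -49190 - 1*(-30550) = -49190 + 30550 = -18640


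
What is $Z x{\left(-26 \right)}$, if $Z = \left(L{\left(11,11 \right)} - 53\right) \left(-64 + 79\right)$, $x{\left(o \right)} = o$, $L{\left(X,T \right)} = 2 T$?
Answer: $12090$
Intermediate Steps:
$Z = -465$ ($Z = \left(2 \cdot 11 - 53\right) \left(-64 + 79\right) = \left(22 - 53\right) 15 = \left(-31\right) 15 = -465$)
$Z x{\left(-26 \right)} = \left(-465\right) \left(-26\right) = 12090$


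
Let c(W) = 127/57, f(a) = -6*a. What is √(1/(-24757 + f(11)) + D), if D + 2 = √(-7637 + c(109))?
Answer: √(-4004026925769 + 35122335753*I*√24805374)/1414911 ≈ 6.5345 + 6.6858*I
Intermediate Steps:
c(W) = 127/57 (c(W) = 127*(1/57) = 127/57)
D = -2 + I*√24805374/57 (D = -2 + √(-7637 + 127/57) = -2 + √(-435182/57) = -2 + I*√24805374/57 ≈ -2.0 + 87.377*I)
√(1/(-24757 + f(11)) + D) = √(1/(-24757 - 6*11) + (-2 + I*√24805374/57)) = √(1/(-24757 - 66) + (-2 + I*√24805374/57)) = √(1/(-24823) + (-2 + I*√24805374/57)) = √(-1/24823 + (-2 + I*√24805374/57)) = √(-49647/24823 + I*√24805374/57)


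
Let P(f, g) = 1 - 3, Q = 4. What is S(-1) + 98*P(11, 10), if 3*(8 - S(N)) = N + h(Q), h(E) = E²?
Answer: -193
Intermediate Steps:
P(f, g) = -2
S(N) = 8/3 - N/3 (S(N) = 8 - (N + 4²)/3 = 8 - (N + 16)/3 = 8 - (16 + N)/3 = 8 + (-16/3 - N/3) = 8/3 - N/3)
S(-1) + 98*P(11, 10) = (8/3 - ⅓*(-1)) + 98*(-2) = (8/3 + ⅓) - 196 = 3 - 196 = -193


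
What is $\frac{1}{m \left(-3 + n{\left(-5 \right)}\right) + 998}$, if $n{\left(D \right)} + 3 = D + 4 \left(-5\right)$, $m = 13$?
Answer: $\frac{1}{595} \approx 0.0016807$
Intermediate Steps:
$n{\left(D \right)} = -23 + D$ ($n{\left(D \right)} = -3 + \left(D + 4 \left(-5\right)\right) = -3 + \left(D - 20\right) = -3 + \left(-20 + D\right) = -23 + D$)
$\frac{1}{m \left(-3 + n{\left(-5 \right)}\right) + 998} = \frac{1}{13 \left(-3 - 28\right) + 998} = \frac{1}{13 \left(-31\right) + 998} = \frac{1}{-403 + 998} = \frac{1}{595}$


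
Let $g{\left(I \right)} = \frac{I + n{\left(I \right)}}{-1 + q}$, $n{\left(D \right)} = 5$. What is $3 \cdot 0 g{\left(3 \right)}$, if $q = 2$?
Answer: $0$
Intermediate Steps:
$g{\left(I \right)} = 5 + I$ ($g{\left(I \right)} = \frac{I + 5}{-1 + 2} = \frac{5 + I}{1} = \left(5 + I\right) 1 = 5 + I$)
$3 \cdot 0 g{\left(3 \right)} = 3 \cdot 0 \left(5 + 3\right) = 0 \cdot 8 = 0$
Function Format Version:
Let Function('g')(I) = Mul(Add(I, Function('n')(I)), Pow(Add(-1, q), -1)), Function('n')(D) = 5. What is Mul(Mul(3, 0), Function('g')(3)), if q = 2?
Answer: 0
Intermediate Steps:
Function('g')(I) = Add(5, I) (Function('g')(I) = Mul(Add(I, 5), Pow(Add(-1, 2), -1)) = Mul(Add(5, I), Pow(1, -1)) = Mul(Add(5, I), 1) = Add(5, I))
Mul(Mul(3, 0), Function('g')(3)) = Mul(Mul(3, 0), Add(5, 3)) = Mul(0, 8) = 0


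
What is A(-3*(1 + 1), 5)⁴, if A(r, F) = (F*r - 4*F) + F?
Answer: 4100625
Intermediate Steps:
A(r, F) = -3*F + F*r (A(r, F) = (-4*F + F*r) + F = -3*F + F*r)
A(-3*(1 + 1), 5)⁴ = (5*(-3 - 3*(1 + 1)))⁴ = (5*(-3 - 3*2))⁴ = (5*(-3 - 6))⁴ = (5*(-9))⁴ = (-45)⁴ = 4100625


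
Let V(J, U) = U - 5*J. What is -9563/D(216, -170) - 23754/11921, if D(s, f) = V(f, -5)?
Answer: -10313281/774865 ≈ -13.310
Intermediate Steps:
D(s, f) = -5 - 5*f
-9563/D(216, -170) - 23754/11921 = -9563/(-5 - 5*(-170)) - 23754/11921 = -9563/(-5 + 850) - 23754*1/11921 = -9563/845 - 23754/11921 = -10313281/774865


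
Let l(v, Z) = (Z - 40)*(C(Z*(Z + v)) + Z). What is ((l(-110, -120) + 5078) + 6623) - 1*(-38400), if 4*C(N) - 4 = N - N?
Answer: 69141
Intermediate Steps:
C(N) = 1 (C(N) = 1 + (N - N)/4 = 1 + (1/4)*0 = 1 + 0 = 1)
l(v, Z) = (1 + Z)*(-40 + Z) (l(v, Z) = (Z - 40)*(1 + Z) = (-40 + Z)*(1 + Z) = (1 + Z)*(-40 + Z))
((l(-110, -120) + 5078) + 6623) - 1*(-38400) = (((-40 + (-120)**2 - 39*(-120)) + 5078) + 6623) - 1*(-38400) = (((-40 + 14400 + 4680) + 5078) + 6623) + 38400 = ((19040 + 5078) + 6623) + 38400 = (24118 + 6623) + 38400 = 30741 + 38400 = 69141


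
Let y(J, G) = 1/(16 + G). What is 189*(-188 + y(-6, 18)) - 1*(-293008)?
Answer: 8754373/34 ≈ 2.5748e+5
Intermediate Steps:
189*(-188 + y(-6, 18)) - 1*(-293008) = 189*(-188 + 1/(16 + 18)) - 1*(-293008) = 189*(-188 + 1/34) + 293008 = 189*(-6391/34) + 293008 = -1207899/34 + 293008 = 8754373/34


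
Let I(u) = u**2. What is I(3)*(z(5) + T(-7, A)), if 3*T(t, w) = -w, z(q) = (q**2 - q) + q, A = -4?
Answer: 237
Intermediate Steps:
z(q) = q**2
T(t, w) = -w/3 (T(t, w) = (-w)/3 = -w/3)
I(3)*(z(5) + T(-7, A)) = 3**2*(5**2 - 1/3*(-4)) = 9*(25 + 4/3) = 9*(79/3) = 237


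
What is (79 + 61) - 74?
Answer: 66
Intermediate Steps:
(79 + 61) - 74 = 140 - 74 = 66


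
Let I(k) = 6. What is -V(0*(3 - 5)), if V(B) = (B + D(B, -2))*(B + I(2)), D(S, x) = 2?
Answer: -12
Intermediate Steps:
V(B) = (2 + B)*(6 + B) (V(B) = (B + 2)*(B + 6) = (2 + B)*(6 + B))
-V(0*(3 - 5)) = -(12 + (0*(3 - 5))² + 8*(0*(3 - 5))) = -(12 + (0*(-2))² + 8*(0*(-2))) = -(12 + 0² + 8*0) = -(12 + 0 + 0) = -1*12 = -12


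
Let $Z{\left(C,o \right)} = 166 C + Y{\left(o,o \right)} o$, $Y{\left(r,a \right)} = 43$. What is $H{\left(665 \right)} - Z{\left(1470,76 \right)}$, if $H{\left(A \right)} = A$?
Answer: $-246623$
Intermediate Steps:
$Z{\left(C,o \right)} = 43 o + 166 C$ ($Z{\left(C,o \right)} = 166 C + 43 o = 43 o + 166 C$)
$H{\left(665 \right)} - Z{\left(1470,76 \right)} = 665 - \left(43 \cdot 76 + 166 \cdot 1470\right) = 665 - \left(3268 + 244020\right) = 665 - 247288 = -246623$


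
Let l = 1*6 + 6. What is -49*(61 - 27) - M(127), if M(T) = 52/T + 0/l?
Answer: -211634/127 ≈ -1666.4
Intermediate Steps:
l = 12 (l = 6 + 6 = 12)
M(T) = 52/T (M(T) = 52/T + 0/12 = 52/T + 0*(1/12) = 52/T + 0 = 52/T)
-49*(61 - 27) - M(127) = -49*(61 - 27) - 52/127 = -49*34 - 52/127 = -1666 - 1*52/127 = -1666 - 52/127 = -211634/127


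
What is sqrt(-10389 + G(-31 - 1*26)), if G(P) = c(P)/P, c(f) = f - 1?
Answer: I*sqrt(33750555)/57 ≈ 101.92*I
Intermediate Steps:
c(f) = -1 + f
G(P) = (-1 + P)/P
sqrt(-10389 + G(-31 - 1*26)) = sqrt(-10389 + (-1 + (-31 - 1*26))/(-31 - 1*26)) = sqrt(-10389 + (-1 + (-31 - 26))/(-31 - 26)) = sqrt(-10389 + (-1 - 57)/(-57)) = sqrt(-10389 - 1/57*(-58)) = sqrt(-10389 + 58/57) = sqrt(-592115/57) = I*sqrt(33750555)/57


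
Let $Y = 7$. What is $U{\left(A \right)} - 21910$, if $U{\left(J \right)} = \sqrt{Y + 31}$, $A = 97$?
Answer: $-21910 + \sqrt{38} \approx -21904.0$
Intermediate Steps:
$U{\left(J \right)} = \sqrt{38}$ ($U{\left(J \right)} = \sqrt{7 + 31} = \sqrt{38}$)
$U{\left(A \right)} - 21910 = \sqrt{38} - 21910 = -21910 + \sqrt{38}$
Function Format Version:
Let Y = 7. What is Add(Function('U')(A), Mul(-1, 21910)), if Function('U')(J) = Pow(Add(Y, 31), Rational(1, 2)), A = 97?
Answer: Add(-21910, Pow(38, Rational(1, 2))) ≈ -21904.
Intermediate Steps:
Function('U')(J) = Pow(38, Rational(1, 2)) (Function('U')(J) = Pow(Add(7, 31), Rational(1, 2)) = Pow(38, Rational(1, 2)))
Add(Function('U')(A), Mul(-1, 21910)) = Add(Pow(38, Rational(1, 2)), Mul(-1, 21910)) = Add(Pow(38, Rational(1, 2)), -21910) = Add(-21910, Pow(38, Rational(1, 2)))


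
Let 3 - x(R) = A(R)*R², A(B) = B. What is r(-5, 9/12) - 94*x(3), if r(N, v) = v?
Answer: 9027/4 ≈ 2256.8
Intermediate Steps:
x(R) = 3 - R³ (x(R) = 3 - R*R² = 3 - R³)
r(-5, 9/12) - 94*x(3) = 9/12 - 94*(3 - 1*3³) = 9*(1/12) - 94*(3 - 1*27) = ¾ - 94*(3 - 27) = ¾ - 94*(-24) = ¾ + 2256 = 9027/4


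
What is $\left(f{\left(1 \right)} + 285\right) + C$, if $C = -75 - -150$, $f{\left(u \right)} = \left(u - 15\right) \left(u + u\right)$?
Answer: $332$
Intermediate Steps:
$f{\left(u \right)} = 2 u \left(-15 + u\right)$ ($f{\left(u \right)} = \left(-15 + u\right) 2 u = 2 u \left(-15 + u\right)$)
$C = 75$ ($C = -75 + 150 = 75$)
$\left(f{\left(1 \right)} + 285\right) + C = \left(2 \cdot 1 \left(-15 + 1\right) + 285\right) + 75 = \left(2 \cdot 1 \left(-14\right) + 285\right) + 75 = \left(-28 + 285\right) + 75 = 257 + 75 = 332$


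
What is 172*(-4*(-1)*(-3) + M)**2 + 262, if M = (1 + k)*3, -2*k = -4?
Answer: 1810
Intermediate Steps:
k = 2 (k = -1/2*(-4) = 2)
M = 9 (M = (1 + 2)*3 = 3*3 = 9)
172*(-4*(-1)*(-3) + M)**2 + 262 = 172*(-4*(-1)*(-3) + 9)**2 + 262 = 172*(4*(-3) + 9)**2 + 262 = 172*(-12 + 9)**2 + 262 = 172*(-3)**2 + 262 = 172*9 + 262 = 1548 + 262 = 1810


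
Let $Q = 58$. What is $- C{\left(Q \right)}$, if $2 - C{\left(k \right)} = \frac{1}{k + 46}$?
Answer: $- \frac{207}{104} \approx -1.9904$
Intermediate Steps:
$C{\left(k \right)} = 2 - \frac{1}{46 + k}$ ($C{\left(k \right)} = 2 - \frac{1}{k + 46} = 2 - \frac{1}{46 + k}$)
$- C{\left(Q \right)} = - \frac{91 + 2 \cdot 58}{46 + 58} = - \frac{91 + 116}{104} = - \frac{207}{104}$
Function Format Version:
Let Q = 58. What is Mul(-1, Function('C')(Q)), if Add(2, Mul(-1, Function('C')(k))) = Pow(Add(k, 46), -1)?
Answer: Rational(-207, 104) ≈ -1.9904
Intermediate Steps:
Function('C')(k) = Add(2, Mul(-1, Pow(Add(46, k), -1))) (Function('C')(k) = Add(2, Mul(-1, Pow(Add(k, 46), -1))) = Add(2, Mul(-1, Pow(Add(46, k), -1))))
Mul(-1, Function('C')(Q)) = Mul(-1, Mul(Pow(Add(46, 58), -1), Add(91, Mul(2, 58)))) = Mul(-1, Mul(Pow(104, -1), Add(91, 116))) = Mul(-1, Mul(Rational(1, 104), 207)) = Mul(-1, Rational(207, 104)) = Rational(-207, 104)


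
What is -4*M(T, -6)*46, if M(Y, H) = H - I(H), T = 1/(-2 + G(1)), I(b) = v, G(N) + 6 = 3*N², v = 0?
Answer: 1104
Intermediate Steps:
G(N) = -6 + 3*N²
I(b) = 0
T = -⅕ (T = 1/(-2 + (-6 + 3*1²)) = 1/(-2 + (-6 + 3*1)) = 1/(-2 + (-6 + 3)) = 1/(-2 - 3) = 1/(-5) = -⅕ ≈ -0.20000)
M(Y, H) = H (M(Y, H) = H - 1*0 = H + 0 = H)
-4*M(T, -6)*46 = -4*(-6)*46 = 24*46 = 1104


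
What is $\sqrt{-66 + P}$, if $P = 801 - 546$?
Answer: $3 \sqrt{21} \approx 13.748$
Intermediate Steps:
$P = 255$
$\sqrt{-66 + P} = \sqrt{-66 + 255} = \sqrt{189} = 3 \sqrt{21}$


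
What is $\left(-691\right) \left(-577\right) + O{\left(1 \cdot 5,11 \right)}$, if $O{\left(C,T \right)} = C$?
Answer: $398712$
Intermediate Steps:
$\left(-691\right) \left(-577\right) + O{\left(1 \cdot 5,11 \right)} = \left(-691\right) \left(-577\right) + 1 \cdot 5 = 398707 + 5 = 398712$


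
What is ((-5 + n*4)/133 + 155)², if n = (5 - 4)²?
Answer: 424936996/17689 ≈ 24023.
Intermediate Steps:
n = 1 (n = 1² = 1)
((-5 + n*4)/133 + 155)² = ((-5 + 1*4)/133 + 155)² = ((-5 + 4)*(1/133) + 155)² = (-1*1/133 + 155)² = (-1/133 + 155)² = (20614/133)² = 424936996/17689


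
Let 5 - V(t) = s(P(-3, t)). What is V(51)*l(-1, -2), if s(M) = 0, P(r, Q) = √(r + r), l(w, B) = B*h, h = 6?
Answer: -60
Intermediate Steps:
l(w, B) = 6*B (l(w, B) = B*6 = 6*B)
P(r, Q) = √2*√r (P(r, Q) = √(2*r) = √2*√r)
V(t) = 5 (V(t) = 5 - 1*0 = 5 + 0 = 5)
V(51)*l(-1, -2) = 5*(6*(-2)) = 5*(-12) = -60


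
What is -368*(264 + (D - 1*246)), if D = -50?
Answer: 11776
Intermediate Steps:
-368*(264 + (D - 1*246)) = -368*(264 + (-50 - 1*246)) = -368*(264 + (-50 - 246)) = -368*(264 - 296) = -368*(-32) = 11776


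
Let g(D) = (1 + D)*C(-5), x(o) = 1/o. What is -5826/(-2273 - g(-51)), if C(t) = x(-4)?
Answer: 11652/4571 ≈ 2.5491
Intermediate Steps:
C(t) = -¼ (C(t) = 1/(-4) = -¼)
g(D) = -¼ - D/4 (g(D) = (1 + D)*(-¼) = -¼ - D/4)
-5826/(-2273 - g(-51)) = -5826/(-2273 - (-¼ - ¼*(-51))) = -5826/(-2273 - (-¼ + 51/4)) = -5826/(-2273 - 1*25/2) = -5826/(-2273 - 25/2) = -5826/(-4571/2) = -5826*(-2/4571) = 11652/4571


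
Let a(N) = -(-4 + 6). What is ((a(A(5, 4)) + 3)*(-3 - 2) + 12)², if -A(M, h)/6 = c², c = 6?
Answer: 49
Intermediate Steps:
A(M, h) = -216 (A(M, h) = -6*6² = -6*36 = -216)
a(N) = -2 (a(N) = -1*2 = -2)
((a(A(5, 4)) + 3)*(-3 - 2) + 12)² = ((-2 + 3)*(-3 - 2) + 12)² = (1*(-5) + 12)² = (-5 + 12)² = 7² = 49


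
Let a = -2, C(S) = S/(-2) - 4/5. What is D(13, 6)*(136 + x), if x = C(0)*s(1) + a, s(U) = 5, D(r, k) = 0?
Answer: 0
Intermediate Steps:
C(S) = -⅘ - S/2 (C(S) = S*(-½) - 4*⅕ = -S/2 - ⅘ = -⅘ - S/2)
x = -6 (x = (-⅘ - ½*0)*5 - 2 = (-⅘ + 0)*5 - 2 = -⅘*5 - 2 = -4 - 2 = -6)
D(13, 6)*(136 + x) = 0*(136 - 6) = 0*130 = 0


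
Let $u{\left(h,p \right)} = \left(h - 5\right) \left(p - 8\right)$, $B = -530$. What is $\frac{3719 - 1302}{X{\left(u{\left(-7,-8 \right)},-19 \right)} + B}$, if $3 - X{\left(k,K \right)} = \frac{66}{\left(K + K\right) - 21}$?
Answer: $- \frac{142603}{31027} \approx -4.5961$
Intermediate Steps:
$u{\left(h,p \right)} = \left(-8 + p\right) \left(-5 + h\right)$ ($u{\left(h,p \right)} = \left(-5 + h\right) \left(-8 + p\right) = \left(-8 + p\right) \left(-5 + h\right)$)
$X{\left(k,K \right)} = 3 - \frac{66}{-21 + 2 K}$ ($X{\left(k,K \right)} = 3 - \frac{66}{\left(K + K\right) - 21} = 3 - \frac{66}{2 K - 21} = 3 - \frac{66}{-21 + 2 K}$)
$\frac{3719 - 1302}{X{\left(u{\left(-7,-8 \right)},-19 \right)} + B} = \frac{3719 - 1302}{\frac{3 \left(-43 + 2 \left(-19\right)\right)}{-21 + 2 \left(-19\right)} - 530} = \frac{2417}{\frac{3 \left(-43 - 38\right)}{-21 - 38} - 530} = \frac{2417}{3 \frac{1}{-59} \left(-81\right) - 530} = \frac{2417}{3 \left(- \frac{1}{59}\right) \left(-81\right) - 530} = \frac{2417}{\frac{243}{59} - 530} = \frac{2417}{- \frac{31027}{59}} = 2417 \left(- \frac{59}{31027}\right) = - \frac{142603}{31027}$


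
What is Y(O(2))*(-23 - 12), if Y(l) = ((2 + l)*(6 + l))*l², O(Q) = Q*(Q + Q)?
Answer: -313600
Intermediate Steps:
O(Q) = 2*Q² (O(Q) = Q*(2*Q) = 2*Q²)
Y(l) = l²*(2 + l)*(6 + l)
Y(O(2))*(-23 - 12) = ((2*2²)²*(12 + (2*2²)² + 8*(2*2²)))*(-23 - 12) = ((2*4)²*(12 + (2*4)² + 8*(2*4)))*(-35) = (8²*(12 + 8² + 8*8))*(-35) = (64*(12 + 64 + 64))*(-35) = (64*140)*(-35) = 8960*(-35) = -313600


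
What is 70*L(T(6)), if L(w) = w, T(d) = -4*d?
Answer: -1680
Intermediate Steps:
70*L(T(6)) = 70*(-4*6) = 70*(-24) = -1680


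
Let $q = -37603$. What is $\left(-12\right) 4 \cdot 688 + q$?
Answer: $-70627$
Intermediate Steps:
$\left(-12\right) 4 \cdot 688 + q = \left(-12\right) 4 \cdot 688 - 37603 = \left(-48\right) 688 - 37603 = -33024 - 37603 = -70627$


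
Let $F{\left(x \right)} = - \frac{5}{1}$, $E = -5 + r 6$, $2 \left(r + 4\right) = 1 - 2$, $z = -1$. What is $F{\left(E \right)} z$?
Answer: $5$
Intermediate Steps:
$r = - \frac{9}{2}$ ($r = -4 + \frac{1 - 2}{2} = -4 + \frac{1}{2} \left(-1\right) = -4 - \frac{1}{2} = - \frac{9}{2} \approx -4.5$)
$E = -32$ ($E = -5 - 27 = -32$)
$F{\left(x \right)} = -5$ ($F{\left(x \right)} = \left(-5\right) 1 = -5$)
$F{\left(E \right)} z = \left(-5\right) \left(-1\right) = 5$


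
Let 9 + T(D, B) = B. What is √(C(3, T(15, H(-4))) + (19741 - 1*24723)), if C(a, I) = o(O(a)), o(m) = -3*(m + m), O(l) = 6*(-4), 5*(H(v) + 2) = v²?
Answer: I*√4838 ≈ 69.556*I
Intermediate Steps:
H(v) = -2 + v²/5
O(l) = -24
T(D, B) = -9 + B
o(m) = -6*m
C(a, I) = 144 (C(a, I) = -6*(-24) = 144)
√(C(3, T(15, H(-4))) + (19741 - 1*24723)) = √(144 + (19741 - 1*24723)) = √(144 + (19741 - 24723)) = √(144 - 4982) = √(-4838) = I*√4838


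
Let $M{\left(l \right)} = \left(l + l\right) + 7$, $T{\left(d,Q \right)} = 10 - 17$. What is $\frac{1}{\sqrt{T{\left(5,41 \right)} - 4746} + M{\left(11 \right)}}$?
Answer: $\frac{29}{5594} - \frac{7 i \sqrt{97}}{5594} \approx 0.0051841 - 0.012324 i$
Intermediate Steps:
$T{\left(d,Q \right)} = -7$ ($T{\left(d,Q \right)} = 10 - 17 = -7$)
$M{\left(l \right)} = 7 + 2 l$ ($M{\left(l \right)} = 2 l + 7 = 7 + 2 l$)
$\frac{1}{\sqrt{T{\left(5,41 \right)} - 4746} + M{\left(11 \right)}} = \frac{1}{\sqrt{-7 - 4746} + \left(7 + 2 \cdot 11\right)} = \frac{1}{\sqrt{-4753} + \left(7 + 22\right)} = \frac{1}{7 i \sqrt{97} + 29} = \frac{1}{29 + 7 i \sqrt{97}}$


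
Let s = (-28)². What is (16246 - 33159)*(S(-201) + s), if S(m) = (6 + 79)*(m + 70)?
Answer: 175066463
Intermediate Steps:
s = 784
S(m) = 5950 + 85*m (S(m) = 85*(70 + m) = 5950 + 85*m)
(16246 - 33159)*(S(-201) + s) = (16246 - 33159)*((5950 + 85*(-201)) + 784) = -16913*((5950 - 17085) + 784) = -16913*(-11135 + 784) = -16913*(-10351) = 175066463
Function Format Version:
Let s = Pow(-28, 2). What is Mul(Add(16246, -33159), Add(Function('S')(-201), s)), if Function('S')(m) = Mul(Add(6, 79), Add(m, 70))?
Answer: 175066463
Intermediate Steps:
s = 784
Function('S')(m) = Add(5950, Mul(85, m)) (Function('S')(m) = Mul(85, Add(70, m)) = Add(5950, Mul(85, m)))
Mul(Add(16246, -33159), Add(Function('S')(-201), s)) = Mul(Add(16246, -33159), Add(Add(5950, Mul(85, -201)), 784)) = Mul(-16913, Add(Add(5950, -17085), 784)) = Mul(-16913, Add(-11135, 784)) = Mul(-16913, -10351) = 175066463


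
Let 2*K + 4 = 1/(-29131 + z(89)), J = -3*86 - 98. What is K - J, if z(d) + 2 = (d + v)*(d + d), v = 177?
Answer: 12896221/36430 ≈ 354.00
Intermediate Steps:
z(d) = -2 + 2*d*(177 + d) (z(d) = -2 + (d + 177)*(d + d) = -2 + (177 + d)*(2*d) = -2 + 2*d*(177 + d))
J = -356 (J = -258 - 98 = -356)
K = -72859/36430 (K = -2 + 1/(2*(-29131 + (-2 + 2*89**2 + 354*89))) = -2 + 1/(2*(-29131 + (-2 + 2*7921 + 31506))) = -2 + 1/(2*(-29131 + (-2 + 15842 + 31506))) = -2 + 1/(2*(-29131 + 47346)) = -2 + (1/2)/18215 = -2 + (1/2)*(1/18215) = -2 + 1/36430 = -72859/36430 ≈ -2.0000)
K - J = -72859/36430 - 1*(-356) = -72859/36430 + 356 = 12896221/36430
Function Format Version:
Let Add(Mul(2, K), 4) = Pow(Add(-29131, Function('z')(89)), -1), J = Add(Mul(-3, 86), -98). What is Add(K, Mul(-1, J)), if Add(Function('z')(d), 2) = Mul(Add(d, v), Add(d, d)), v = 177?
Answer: Rational(12896221, 36430) ≈ 354.00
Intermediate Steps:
Function('z')(d) = Add(-2, Mul(2, d, Add(177, d))) (Function('z')(d) = Add(-2, Mul(Add(d, 177), Add(d, d))) = Add(-2, Mul(Add(177, d), Mul(2, d))) = Add(-2, Mul(2, d, Add(177, d))))
J = -356 (J = Add(-258, -98) = -356)
K = Rational(-72859, 36430) (K = Add(-2, Mul(Rational(1, 2), Pow(Add(-29131, Add(-2, Mul(2, Pow(89, 2)), Mul(354, 89))), -1))) = Add(-2, Mul(Rational(1, 2), Pow(Add(-29131, Add(-2, Mul(2, 7921), 31506)), -1))) = Add(-2, Mul(Rational(1, 2), Pow(Add(-29131, Add(-2, 15842, 31506)), -1))) = Add(-2, Mul(Rational(1, 2), Pow(Add(-29131, 47346), -1))) = Add(-2, Mul(Rational(1, 2), Pow(18215, -1))) = Add(-2, Mul(Rational(1, 2), Rational(1, 18215))) = Add(-2, Rational(1, 36430)) = Rational(-72859, 36430) ≈ -2.0000)
Add(K, Mul(-1, J)) = Add(Rational(-72859, 36430), Mul(-1, -356)) = Add(Rational(-72859, 36430), 356) = Rational(12896221, 36430)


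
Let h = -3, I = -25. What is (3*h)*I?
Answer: 225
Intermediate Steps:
(3*h)*I = (3*(-3))*(-25) = -9*(-25) = 225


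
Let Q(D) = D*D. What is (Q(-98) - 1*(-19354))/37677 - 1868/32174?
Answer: 430657028/606109899 ≈ 0.71053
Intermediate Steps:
Q(D) = D²
(Q(-98) - 1*(-19354))/37677 - 1868/32174 = ((-98)² - 1*(-19354))/37677 - 1868/32174 = (9604 + 19354)*(1/37677) - 1868*1/32174 = 28958*(1/37677) - 934/16087 = 28958/37677 - 934/16087 = 430657028/606109899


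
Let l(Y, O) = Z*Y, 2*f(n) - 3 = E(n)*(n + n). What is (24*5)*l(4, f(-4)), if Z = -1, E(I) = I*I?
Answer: -480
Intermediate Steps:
E(I) = I²
f(n) = 3/2 + n³ (f(n) = 3/2 + (n²*(n + n))/2 = 3/2 + (n²*(2*n))/2 = 3/2 + (2*n³)/2 = 3/2 + n³)
l(Y, O) = -Y
(24*5)*l(4, f(-4)) = (24*5)*(-1*4) = 120*(-4) = -480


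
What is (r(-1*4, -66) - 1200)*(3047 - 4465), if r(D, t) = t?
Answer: 1795188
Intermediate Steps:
(r(-1*4, -66) - 1200)*(3047 - 4465) = (-66 - 1200)*(3047 - 4465) = -1266*(-1418) = 1795188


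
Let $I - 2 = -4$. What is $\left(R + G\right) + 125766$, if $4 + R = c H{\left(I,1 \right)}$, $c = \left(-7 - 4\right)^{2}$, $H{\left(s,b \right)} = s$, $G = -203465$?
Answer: $-77945$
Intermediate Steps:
$I = -2$ ($I = 2 - 4 = -2$)
$c = 121$ ($c = \left(-11\right)^{2} = 121$)
$R = -246$ ($R = -4 + 121 \left(-2\right) = -4 - 242 = -246$)
$\left(R + G\right) + 125766 = \left(-246 - 203465\right) + 125766 = -203711 + 125766 = -77945$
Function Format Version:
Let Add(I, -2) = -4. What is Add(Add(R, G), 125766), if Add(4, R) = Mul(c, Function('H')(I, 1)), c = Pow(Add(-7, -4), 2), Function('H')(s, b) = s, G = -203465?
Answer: -77945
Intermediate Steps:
I = -2 (I = Add(2, -4) = -2)
c = 121 (c = Pow(-11, 2) = 121)
R = -246 (R = Add(-4, Mul(121, -2)) = Add(-4, -242) = -246)
Add(Add(R, G), 125766) = Add(Add(-246, -203465), 125766) = Add(-203711, 125766) = -77945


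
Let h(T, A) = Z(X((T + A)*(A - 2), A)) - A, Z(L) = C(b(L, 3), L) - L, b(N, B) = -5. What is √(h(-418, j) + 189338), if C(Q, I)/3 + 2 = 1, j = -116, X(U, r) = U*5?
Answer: I*√125609 ≈ 354.41*I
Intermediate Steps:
X(U, r) = 5*U
C(Q, I) = -3 (C(Q, I) = -6 + 3*1 = -6 + 3 = -3)
Z(L) = -3 - L
h(T, A) = -3 - A - 5*(-2 + A)*(A + T) (h(T, A) = (-3 - 5*(T + A)*(A - 2)) - A = (-3 - 5*(A + T)*(-2 + A)) - A = (-3 - 5*(-2 + A)*(A + T)) - A = -3 - A - 5*(-2 + A)*(A + T))
√(h(-418, j) + 189338) = √((-3 - 5*(-116)² + 9*(-116) + 10*(-418) - 5*(-116)*(-418)) + 189338) = √((-3 - 5*13456 - 1044 - 4180 - 242440) + 189338) = √((-3 - 67280 - 1044 - 4180 - 242440) + 189338) = √(-314947 + 189338) = √(-125609) = I*√125609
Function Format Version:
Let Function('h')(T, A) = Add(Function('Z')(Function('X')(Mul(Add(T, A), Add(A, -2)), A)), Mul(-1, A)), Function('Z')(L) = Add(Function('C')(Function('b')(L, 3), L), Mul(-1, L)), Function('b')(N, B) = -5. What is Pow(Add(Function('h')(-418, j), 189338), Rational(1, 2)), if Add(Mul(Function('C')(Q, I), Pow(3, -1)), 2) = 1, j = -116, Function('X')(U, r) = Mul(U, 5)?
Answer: Mul(I, Pow(125609, Rational(1, 2))) ≈ Mul(354.41, I)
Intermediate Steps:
Function('X')(U, r) = Mul(5, U)
Function('C')(Q, I) = -3 (Function('C')(Q, I) = Add(-6, Mul(3, 1)) = Add(-6, 3) = -3)
Function('Z')(L) = Add(-3, Mul(-1, L))
Function('h')(T, A) = Add(-3, Mul(-1, A), Mul(-5, Add(-2, A), Add(A, T))) (Function('h')(T, A) = Add(Add(-3, Mul(-1, Mul(5, Mul(Add(T, A), Add(A, -2))))), Mul(-1, A)) = Add(Add(-3, Mul(-1, Mul(5, Mul(Add(A, T), Add(-2, A))))), Mul(-1, A)) = Add(Add(-3, Mul(-1, Mul(5, Mul(Add(-2, A), Add(A, T))))), Mul(-1, A)) = Add(Add(-3, Mul(-1, Mul(5, Add(-2, A), Add(A, T)))), Mul(-1, A)) = Add(Add(-3, Mul(-5, Add(-2, A), Add(A, T))), Mul(-1, A)) = Add(-3, Mul(-1, A), Mul(-5, Add(-2, A), Add(A, T))))
Pow(Add(Function('h')(-418, j), 189338), Rational(1, 2)) = Pow(Add(Add(-3, Mul(-5, Pow(-116, 2)), Mul(9, -116), Mul(10, -418), Mul(-5, -116, -418)), 189338), Rational(1, 2)) = Pow(Add(Add(-3, Mul(-5, 13456), -1044, -4180, -242440), 189338), Rational(1, 2)) = Pow(Add(Add(-3, -67280, -1044, -4180, -242440), 189338), Rational(1, 2)) = Pow(Add(-314947, 189338), Rational(1, 2)) = Pow(-125609, Rational(1, 2)) = Mul(I, Pow(125609, Rational(1, 2)))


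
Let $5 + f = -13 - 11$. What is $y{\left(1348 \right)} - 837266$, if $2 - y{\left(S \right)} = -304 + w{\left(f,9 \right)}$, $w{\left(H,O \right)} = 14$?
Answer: $-836974$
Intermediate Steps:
$f = -29$ ($f = -5 - 24 = -29$)
$y{\left(S \right)} = 292$ ($y{\left(S \right)} = 2 - \left(-304 + 14\right) = 2 - -290 = 2 + 290 = 292$)
$y{\left(1348 \right)} - 837266 = 292 - 837266 = -836974$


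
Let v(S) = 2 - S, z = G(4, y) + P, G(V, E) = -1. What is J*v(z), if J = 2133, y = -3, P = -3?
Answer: 12798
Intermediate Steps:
z = -4 (z = -1 - 3 = -4)
J*v(z) = 2133*(2 - 1*(-4)) = 2133*(2 + 4) = 2133*6 = 12798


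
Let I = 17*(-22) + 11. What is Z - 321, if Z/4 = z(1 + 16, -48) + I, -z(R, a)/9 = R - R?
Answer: -1773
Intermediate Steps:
z(R, a) = 0 (z(R, a) = -9*(R - R) = -9*0 = 0)
I = -363 (I = -374 + 11 = -363)
Z = -1452 (Z = 4*(0 - 363) = 4*(-363) = -1452)
Z - 321 = -1452 - 321 = -1773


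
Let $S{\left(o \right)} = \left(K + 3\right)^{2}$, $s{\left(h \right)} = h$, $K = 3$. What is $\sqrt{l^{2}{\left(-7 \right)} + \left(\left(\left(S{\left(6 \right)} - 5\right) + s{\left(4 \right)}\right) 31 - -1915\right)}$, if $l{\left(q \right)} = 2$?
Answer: $2 \sqrt{751} \approx 54.809$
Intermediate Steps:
$S{\left(o \right)} = 36$ ($S{\left(o \right)} = \left(3 + 3\right)^{2} = 6^{2} = 36$)
$\sqrt{l^{2}{\left(-7 \right)} + \left(\left(\left(S{\left(6 \right)} - 5\right) + s{\left(4 \right)}\right) 31 - -1915\right)} = \sqrt{2^{2} + \left(\left(\left(36 - 5\right) + 4\right) 31 - -1915\right)} = \sqrt{4 + \left(\left(31 + 4\right) 31 + 1915\right)} = \sqrt{4 + \left(35 \cdot 31 + 1915\right)} = \sqrt{4 + \left(1085 + 1915\right)} = \sqrt{4 + 3000} = \sqrt{3004} = 2 \sqrt{751}$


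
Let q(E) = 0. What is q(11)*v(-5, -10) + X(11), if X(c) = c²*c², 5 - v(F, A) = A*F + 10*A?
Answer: 14641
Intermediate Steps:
v(F, A) = 5 - 10*A - A*F (v(F, A) = 5 - (A*F + 10*A) = 5 - (10*A + A*F) = 5 + (-10*A - A*F) = 5 - 10*A - A*F)
X(c) = c⁴
q(11)*v(-5, -10) + X(11) = 0*(5 - 10*(-10) - 1*(-10)*(-5)) + 11⁴ = 0*(5 + 100 - 50) + 14641 = 0*55 + 14641 = 0 + 14641 = 14641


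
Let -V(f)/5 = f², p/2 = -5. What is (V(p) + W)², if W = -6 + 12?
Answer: 244036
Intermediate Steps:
W = 6
p = -10 (p = 2*(-5) = -10)
V(f) = -5*f²
(V(p) + W)² = (-5*(-10)² + 6)² = (-5*100 + 6)² = (-500 + 6)² = (-494)² = 244036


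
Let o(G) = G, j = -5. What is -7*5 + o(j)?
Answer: -40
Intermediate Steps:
-7*5 + o(j) = -7*5 - 5 = -35 - 5 = -40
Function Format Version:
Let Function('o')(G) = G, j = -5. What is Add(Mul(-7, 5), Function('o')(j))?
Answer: -40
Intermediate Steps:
Add(Mul(-7, 5), Function('o')(j)) = Add(Mul(-7, 5), -5) = Add(-35, -5) = -40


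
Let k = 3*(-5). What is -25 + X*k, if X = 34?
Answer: -535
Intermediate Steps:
k = -15
-25 + X*k = -25 + 34*(-15) = -25 - 510 = -535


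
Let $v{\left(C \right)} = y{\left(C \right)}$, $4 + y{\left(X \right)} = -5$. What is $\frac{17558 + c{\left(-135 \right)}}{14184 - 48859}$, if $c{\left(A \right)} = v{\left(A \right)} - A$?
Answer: $- \frac{17684}{34675} \approx -0.50999$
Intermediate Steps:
$y{\left(X \right)} = -9$ ($y{\left(X \right)} = -4 - 5 = -9$)
$v{\left(C \right)} = -9$
$c{\left(A \right)} = -9 - A$
$\frac{17558 + c{\left(-135 \right)}}{14184 - 48859} = \frac{17558 - -126}{14184 - 48859} = \frac{17558 + \left(-9 + 135\right)}{-34675} = \left(17558 + 126\right) \left(- \frac{1}{34675}\right) = 17684 \left(- \frac{1}{34675}\right) = - \frac{17684}{34675}$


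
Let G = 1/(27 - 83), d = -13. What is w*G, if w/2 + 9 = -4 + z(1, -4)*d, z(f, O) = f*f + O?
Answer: -13/14 ≈ -0.92857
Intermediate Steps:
z(f, O) = O + f² (z(f, O) = f² + O = O + f²)
w = 52 (w = -18 + 2*(-4 + (-4 + 1²)*(-13)) = -18 + 2*(-4 + (-4 + 1)*(-13)) = -18 + 2*(-4 - 3*(-13)) = -18 + 2*(-4 + 39) = -18 + 2*35 = -18 + 70 = 52)
G = -1/56 (G = 1/(-56) = -1/56 ≈ -0.017857)
w*G = 52*(-1/56) = -13/14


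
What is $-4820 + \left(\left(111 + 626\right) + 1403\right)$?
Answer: $-2680$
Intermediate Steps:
$-4820 + \left(\left(111 + 626\right) + 1403\right) = -4820 + \left(737 + 1403\right) = -4820 + 2140 = -2680$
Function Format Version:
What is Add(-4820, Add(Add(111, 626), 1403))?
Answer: -2680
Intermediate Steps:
Add(-4820, Add(Add(111, 626), 1403)) = Add(-4820, Add(737, 1403)) = Add(-4820, 2140) = -2680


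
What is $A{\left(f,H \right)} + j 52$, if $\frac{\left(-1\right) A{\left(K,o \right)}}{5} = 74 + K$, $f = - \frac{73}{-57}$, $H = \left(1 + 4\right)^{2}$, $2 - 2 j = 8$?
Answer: $- \frac{30347}{57} \approx -532.4$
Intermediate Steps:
$j = -3$ ($j = 1 - 4 = -3$)
$H = 25$ ($H = 5^{2} = 25$)
$f = \frac{73}{57}$ ($f = \left(-73\right) \left(- \frac{1}{57}\right) = \frac{73}{57} \approx 1.2807$)
$A{\left(K,o \right)} = -370 - 5 K$ ($A{\left(K,o \right)} = - 5 \left(74 + K\right) = -370 - 5 K$)
$A{\left(f,H \right)} + j 52 = \left(-370 - \frac{365}{57}\right) - 156 = - \frac{21455}{57} - 156 = - \frac{30347}{57}$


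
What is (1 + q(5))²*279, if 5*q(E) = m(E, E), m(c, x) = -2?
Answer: 2511/25 ≈ 100.44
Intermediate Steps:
q(E) = -⅖ (q(E) = (⅕)*(-2) = -⅖)
(1 + q(5))²*279 = (1 - ⅖)²*279 = (⅗)²*279 = (9/25)*279 = 2511/25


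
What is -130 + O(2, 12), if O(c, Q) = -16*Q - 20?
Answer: -342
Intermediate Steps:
O(c, Q) = -20 - 16*Q
-130 + O(2, 12) = -130 + (-20 - 16*12) = -130 + (-20 - 192) = -130 - 212 = -342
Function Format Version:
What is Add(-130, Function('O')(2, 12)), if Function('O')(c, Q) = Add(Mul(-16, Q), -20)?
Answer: -342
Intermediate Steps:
Function('O')(c, Q) = Add(-20, Mul(-16, Q))
Add(-130, Function('O')(2, 12)) = Add(-130, Add(-20, Mul(-16, 12))) = Add(-130, Add(-20, -192)) = Add(-130, -212) = -342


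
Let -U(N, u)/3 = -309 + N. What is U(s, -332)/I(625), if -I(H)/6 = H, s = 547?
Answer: 119/625 ≈ 0.19040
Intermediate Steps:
I(H) = -6*H
U(N, u) = 927 - 3*N (U(N, u) = -3*(-309 + N) = 927 - 3*N)
U(s, -332)/I(625) = (927 - 3*547)/((-6*625)) = (927 - 1641)/(-3750) = -714*(-1/3750) = 119/625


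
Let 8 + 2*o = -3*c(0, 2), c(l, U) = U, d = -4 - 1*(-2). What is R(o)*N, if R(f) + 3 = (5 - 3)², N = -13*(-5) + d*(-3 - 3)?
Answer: 77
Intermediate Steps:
d = -2 (d = -4 + 2 = -2)
N = 77 (N = -13*(-5) - 2*(-3 - 3) = 65 - 2*(-6) = 65 + 12 = 77)
o = -7 (o = -4 + (-3*2)/2 = -4 + (½)*(-6) = -4 - 3 = -7)
R(f) = 1 (R(f) = -3 + (5 - 3)² = -3 + 2² = -3 + 4 = 1)
R(o)*N = 1*77 = 77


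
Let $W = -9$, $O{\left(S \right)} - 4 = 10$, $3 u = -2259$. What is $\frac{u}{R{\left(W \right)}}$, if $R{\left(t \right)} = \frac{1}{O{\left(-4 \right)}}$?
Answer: $-10542$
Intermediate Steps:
$u = -753$ ($u = \frac{1}{3} \left(-2259\right) = -753$)
$O{\left(S \right)} = 14$ ($O{\left(S \right)} = 4 + 10 = 14$)
$R{\left(t \right)} = \frac{1}{14}$
$\frac{u}{R{\left(W \right)}} = - 753 \frac{1}{\frac{1}{14}} = \left(-753\right) 14 = -10542$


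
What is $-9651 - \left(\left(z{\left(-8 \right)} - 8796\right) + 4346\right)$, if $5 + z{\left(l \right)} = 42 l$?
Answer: $-4860$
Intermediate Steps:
$z{\left(l \right)} = -5 + 42 l$
$-9651 - \left(\left(z{\left(-8 \right)} - 8796\right) + 4346\right) = -9651 - \left(\left(\left(-5 + 42 \left(-8\right)\right) - 8796\right) + 4346\right) = -9651 - \left(\left(\left(-5 - 336\right) - 8796\right) + 4346\right) = -9651 - \left(\left(-341 - 8796\right) + 4346\right) = -9651 - \left(-9137 + 4346\right) = -9651 - -4791 = -9651 + 4791 = -4860$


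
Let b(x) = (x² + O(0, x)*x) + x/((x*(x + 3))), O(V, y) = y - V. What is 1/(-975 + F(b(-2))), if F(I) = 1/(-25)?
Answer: -25/24376 ≈ -0.0010256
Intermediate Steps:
b(x) = 1/(3 + x) + 2*x² (b(x) = (x² + (x - 1*0)*x) + x/((x*(x + 3))) = (x² + (x + 0)*x) + x/((x*(3 + x))) = (x² + x*x) + x*(1/(x*(3 + x))) = (x² + x²) + 1/(3 + x) = 2*x² + 1/(3 + x) = 1/(3 + x) + 2*x²)
F(I) = -1/25
1/(-975 + F(b(-2))) = 1/(-975 - 1/25) = 1/(-24376/25) = -25/24376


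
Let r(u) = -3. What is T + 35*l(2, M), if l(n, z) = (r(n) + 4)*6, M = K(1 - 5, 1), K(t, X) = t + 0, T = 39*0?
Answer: 210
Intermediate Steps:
T = 0
K(t, X) = t
M = -4 (M = 1 - 5 = -4)
l(n, z) = 6 (l(n, z) = (-3 + 4)*6 = 1*6 = 6)
T + 35*l(2, M) = 0 + 35*6 = 0 + 210 = 210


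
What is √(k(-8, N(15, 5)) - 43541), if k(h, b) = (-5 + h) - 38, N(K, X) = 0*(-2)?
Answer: 2*I*√10898 ≈ 208.79*I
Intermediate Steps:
N(K, X) = 0
k(h, b) = -43 + h
√(k(-8, N(15, 5)) - 43541) = √((-43 - 8) - 43541) = √(-51 - 43541) = √(-43592) = 2*I*√10898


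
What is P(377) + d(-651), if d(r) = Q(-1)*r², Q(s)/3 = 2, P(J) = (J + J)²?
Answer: 3111322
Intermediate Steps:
P(J) = 4*J² (P(J) = (2*J)² = 4*J²)
Q(s) = 6 (Q(s) = 3*2 = 6)
d(r) = 6*r²
P(377) + d(-651) = 4*377² + 6*(-651)² = 4*142129 + 6*423801 = 568516 + 2542806 = 3111322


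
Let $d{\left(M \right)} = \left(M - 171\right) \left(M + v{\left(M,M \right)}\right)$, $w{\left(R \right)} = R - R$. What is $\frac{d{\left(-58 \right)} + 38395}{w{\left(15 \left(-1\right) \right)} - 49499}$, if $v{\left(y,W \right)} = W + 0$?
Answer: $- \frac{64959}{49499} \approx -1.3123$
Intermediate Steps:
$w{\left(R \right)} = 0$
$v{\left(y,W \right)} = W$
$d{\left(M \right)} = 2 M \left(-171 + M\right)$ ($d{\left(M \right)} = \left(M - 171\right) \left(M + M\right) = \left(-171 + M\right) 2 M = 2 M \left(-171 + M\right)$)
$\frac{d{\left(-58 \right)} + 38395}{w{\left(15 \left(-1\right) \right)} - 49499} = \frac{2 \left(-58\right) \left(-171 - 58\right) + 38395}{0 - 49499} = \frac{2 \left(-58\right) \left(-229\right) + 38395}{-49499} = \left(26564 + 38395\right) \left(- \frac{1}{49499}\right) = 64959 \left(- \frac{1}{49499}\right) = - \frac{64959}{49499}$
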